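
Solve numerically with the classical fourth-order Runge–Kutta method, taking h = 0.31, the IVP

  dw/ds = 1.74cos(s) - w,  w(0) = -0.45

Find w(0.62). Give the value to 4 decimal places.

0.5034

RK4: k1 = f(s_n, w_n); k2 = f(s_n + h/2, w_n + (h/2)·k1); k3 = f(s_n + h/2, w_n + (h/2)·k2); k4 = f(s_n + h, w_n + h·k3); w_{n+1} = w_n + (h/6)·(k1 + 2k2 + 2k3 + k4).
s=0.000000, w=-0.450000:
  k1 = f(0.000000, -0.450000) = 2.190000
  k2 = f(0.155000, -0.110550) = 1.829690
  k3 = f(0.155000, -0.166398) = 1.885538
  k4 = f(0.310000, 0.134517) = 1.522544
  w ← -0.450000 + (0.31/6)·(k1 + 2k2 + 2k3 + k4) = 0.125722
s=0.310000, w=0.125722:
  k1 = f(0.310000, 0.125722) = 1.531339
  k2 = f(0.465000, 0.363079) = 1.192170
  k3 = f(0.465000, 0.310508) = 1.244741
  k4 = f(0.620000, 0.511592) = 0.904557
  w ← 0.125722 + (0.31/6)·(k1 + 2k2 + 2k3 + k4) = 0.503390
w(0.62) ≈ 0.5034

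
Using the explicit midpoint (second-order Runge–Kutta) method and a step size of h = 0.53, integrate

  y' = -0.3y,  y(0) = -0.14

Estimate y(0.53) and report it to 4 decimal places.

Midpoint: k1 = f(t_n, y_n); k2 = f(t_n + h/2, y_n + (h/2)·k1); y_{n+1} = y_n + h·k2.
t=0.000000, y=-0.140000:
  k1 = f(0.000000, -0.140000) = 0.042000
  k2 = f(0.265000, -0.128870) = 0.038661
  y ← -0.140000 + 0.53·0.038661 = -0.119510
y(0.53) ≈ -0.1195

-0.1195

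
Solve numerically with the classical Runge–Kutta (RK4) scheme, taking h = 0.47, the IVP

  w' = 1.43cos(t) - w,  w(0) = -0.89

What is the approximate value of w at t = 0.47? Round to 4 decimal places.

-0.0423

RK4: k1 = f(t_n, w_n); k2 = f(t_n + h/2, w_n + (h/2)·k1); k3 = f(t_n + h/2, w_n + (h/2)·k2); k4 = f(t_n + h, w_n + h·k3); w_{n+1} = w_n + (h/6)·(k1 + 2k2 + 2k3 + k4).
t=0.000000, w=-0.890000:
  k1 = f(0.000000, -0.890000) = 2.320000
  k2 = f(0.235000, -0.344800) = 1.735496
  k3 = f(0.235000, -0.482159) = 1.872854
  k4 = f(0.470000, -0.009759) = 1.284701
  w ← -0.890000 + (0.47/6)·(k1 + 2k2 + 2k3 + k4) = -0.042324
w(0.47) ≈ -0.0423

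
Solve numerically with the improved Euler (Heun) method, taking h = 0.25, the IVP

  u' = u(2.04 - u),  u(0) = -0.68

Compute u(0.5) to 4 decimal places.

-3.3908

Heun: k1 = f(t_n, u_n); k2 = f(t_n + h, u_n + h·k1); u_{n+1} = u_n + (h/2)·(k1 + k2).
t=0.000000, u=-0.680000:
  k1 = f(0.000000, -0.680000) = -1.849600
  k2 = f(0.250000, -1.142400) = -3.635574
  u ← -0.680000 + (0.25/2)·(-1.849600 + (-3.635574)) = -1.365647
t=0.250000, u=-1.365647:
  k1 = f(0.250000, -1.365647) = -4.650910
  k2 = f(0.500000, -2.528374) = -11.550560
  u ← -1.365647 + (0.25/2)·(-4.650910 + (-11.550560)) = -3.390831
u(0.5) ≈ -3.3908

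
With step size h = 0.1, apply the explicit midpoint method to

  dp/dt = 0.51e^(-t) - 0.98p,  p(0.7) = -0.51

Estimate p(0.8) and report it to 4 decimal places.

-0.4396

Midpoint: k1 = f(t_n, p_n); k2 = f(t_n + h/2, p_n + (h/2)·k1); p_{n+1} = p_n + h·k2.
t=0.700000, p=-0.510000:
  k1 = f(0.700000, -0.510000) = 0.753059
  k2 = f(0.750000, -0.472347) = 0.703807
  p ← -0.510000 + 0.1·0.703807 = -0.439619
p(0.8) ≈ -0.4396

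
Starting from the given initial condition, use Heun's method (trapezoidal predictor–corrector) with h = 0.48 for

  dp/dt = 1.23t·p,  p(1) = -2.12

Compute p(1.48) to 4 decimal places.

Heun: k1 = f(t_n, p_n); k2 = f(t_n + h, p_n + h·k1); p_{n+1} = p_n + (h/2)·(k1 + k2).
t=1.000000, p=-2.120000:
  k1 = f(1.000000, -2.120000) = -2.607600
  k2 = f(1.480000, -3.371648) = -6.137748
  p ← -2.120000 + (0.48/2)·(-2.607600 + (-6.137748)) = -4.218884
p(1.48) ≈ -4.2189

-4.2189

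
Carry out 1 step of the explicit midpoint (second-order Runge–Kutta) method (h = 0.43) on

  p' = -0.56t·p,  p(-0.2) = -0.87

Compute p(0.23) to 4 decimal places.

Midpoint: k1 = f(t_n, p_n); k2 = f(t_n + h/2, p_n + (h/2)·k1); p_{n+1} = p_n + h·k2.
t=-0.200000, p=-0.870000:
  k1 = f(-0.200000, -0.870000) = -0.097440
  k2 = f(0.015000, -0.890950) = 0.007484
  p ← -0.870000 + 0.43·0.007484 = -0.866782
p(0.23) ≈ -0.8668

-0.8668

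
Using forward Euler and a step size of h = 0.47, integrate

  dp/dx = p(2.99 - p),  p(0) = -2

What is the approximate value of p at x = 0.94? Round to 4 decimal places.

-37.1320

Euler: p_{n+1} = p_n + h·f(x_n, p_n).
x=0.000000, p=-2.000000: f=-9.980000 → p ← -2.000000 + 0.47·(-9.980000) = -6.690600
x=0.470000, p=-6.690600: f=-64.769022 → p ← -6.690600 + 0.47·(-64.769022) = -37.132041
p(0.94) ≈ -37.1320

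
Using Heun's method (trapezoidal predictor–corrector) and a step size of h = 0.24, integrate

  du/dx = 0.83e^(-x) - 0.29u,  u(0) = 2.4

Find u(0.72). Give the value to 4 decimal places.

2.3282

Heun: k1 = f(x_n, u_n); k2 = f(x_n + h, u_n + h·k1); u_{n+1} = u_n + (h/2)·(k1 + k2).
x=0.000000, u=2.400000:
  k1 = f(0.000000, 2.400000) = 0.134000
  k2 = f(0.240000, 2.432160) = -0.052425
  u ← 2.400000 + (0.24/2)·(0.134000 + (-0.052425)) = 2.409789
x=0.240000, u=2.409789:
  k1 = f(0.240000, 2.409789) = -0.045938
  k2 = f(0.480000, 2.398764) = -0.182051
  u ← 2.409789 + (0.24/2)·(-0.045938 + (-0.182051)) = 2.382430
x=0.480000, u=2.382430:
  k1 = f(0.480000, 2.382430) = -0.177315
  k2 = f(0.720000, 2.339875) = -0.274559
  u ← 2.382430 + (0.24/2)·(-0.177315 + (-0.274559)) = 2.328205
u(0.72) ≈ 2.3282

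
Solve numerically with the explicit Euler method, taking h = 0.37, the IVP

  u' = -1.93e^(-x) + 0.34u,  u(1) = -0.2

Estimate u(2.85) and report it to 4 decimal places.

-1.3587

Euler: u_{n+1} = u_n + h·f(x_n, u_n).
x=1.000000, u=-0.200000: f=-0.778007 → u ← -0.200000 + 0.37·(-0.778007) = -0.487863
x=1.370000, u=-0.487863: f=-0.656300 → u ← -0.487863 + 0.37·(-0.656300) = -0.730694
x=1.740000, u=-0.730694: f=-0.587190 → u ← -0.730694 + 0.37·(-0.587190) = -0.947954
x=2.110000, u=-0.947954: f=-0.556294 → u ← -0.947954 + 0.37·(-0.556294) = -1.153783
x=2.480000, u=-1.153783: f=-0.553911 → u ← -1.153783 + 0.37·(-0.553911) = -1.358730
u(2.85) ≈ -1.3587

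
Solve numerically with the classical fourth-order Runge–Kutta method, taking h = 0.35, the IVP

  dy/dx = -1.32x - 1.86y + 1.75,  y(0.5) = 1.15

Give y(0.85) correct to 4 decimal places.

0.8145

RK4: k1 = f(x_n, y_n); k2 = f(x_n + h/2, y_n + (h/2)·k1); k3 = f(x_n + h/2, y_n + (h/2)·k2); k4 = f(x_n + h, y_n + h·k3); y_{n+1} = y_n + (h/6)·(k1 + 2k2 + 2k3 + k4).
x=0.500000, y=1.150000:
  k1 = f(0.500000, 1.150000) = -1.049000
  k2 = f(0.675000, 0.966425) = -0.938550
  k3 = f(0.675000, 0.985754) = -0.974502
  k4 = f(0.850000, 0.808924) = -0.876599
  y ← 1.150000 + (0.35/6)·(k1 + 2k2 + 2k3 + k4) = 0.814484
y(0.85) ≈ 0.8145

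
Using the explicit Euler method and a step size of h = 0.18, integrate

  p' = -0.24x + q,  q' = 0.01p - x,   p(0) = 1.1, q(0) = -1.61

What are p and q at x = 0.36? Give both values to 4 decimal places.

0.5130, -1.6390

Euler on (p,q): p_{n+1} = p_n + h·p', q_{n+1} = q_n + h·q'.
0.000000: (1.100000, -1.610000); f=(-1.610000, 0.011000) → (0.810200, -1.608020)
0.180000: (0.810200, -1.608020); f=(-1.651220, -0.171898) → (0.512980, -1.638962)
(p(0.36), q(0.36)) ≈ (0.5130, -1.6390)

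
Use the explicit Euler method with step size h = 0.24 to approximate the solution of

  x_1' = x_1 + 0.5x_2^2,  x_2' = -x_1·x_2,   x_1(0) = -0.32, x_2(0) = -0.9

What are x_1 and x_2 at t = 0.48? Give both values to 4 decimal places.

-0.2588, -1.0388

Euler on (x_1,x_2): x_1_{n+1} = x_1_n + h·x_1', x_2_{n+1} = x_2_n + h·x_2'.
0.000000: (-0.320000, -0.900000); f=(0.085000, -0.288000) → (-0.299600, -0.969120)
0.240000: (-0.299600, -0.969120); f=(0.169997, -0.290348) → (-0.258801, -1.038804)
(x_1(0.48), x_2(0.48)) ≈ (-0.2588, -1.0388)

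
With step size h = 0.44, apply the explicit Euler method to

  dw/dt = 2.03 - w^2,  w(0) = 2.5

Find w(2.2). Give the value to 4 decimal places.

Euler: w_{n+1} = w_n + h·f(t_n, w_n).
t=0.000000, w=2.500000: f=-4.220000 → w ← 2.500000 + 0.44·(-4.220000) = 0.643200
t=0.440000, w=0.643200: f=1.616294 → w ← 0.643200 + 0.44·1.616294 = 1.354369
t=0.880000, w=1.354369: f=0.195684 → w ← 1.354369 + 0.44·0.195684 = 1.440470
t=1.320000, w=1.440470: f=-0.044954 → w ← 1.440470 + 0.44·(-0.044954) = 1.420690
t=1.760000, w=1.420690: f=0.011639 → w ← 1.420690 + 0.44·0.011639 = 1.425811
w(2.2) ≈ 1.4258

1.4258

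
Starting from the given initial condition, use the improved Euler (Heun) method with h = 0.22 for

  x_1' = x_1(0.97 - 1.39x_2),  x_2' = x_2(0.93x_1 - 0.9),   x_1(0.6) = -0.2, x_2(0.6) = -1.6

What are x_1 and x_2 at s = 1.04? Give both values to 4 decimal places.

Heun on (x_1,x_2): k1 = f(s_n, state_n); k2 = f(s_n + h, state_n + h·k1); state_{n+1} = state_n + (h/2)·(k1 + k2).
0.600000: (-0.200000, -1.600000)
  k1 = (-0.638800, 1.737600)
  predictor → (-0.340536, -1.217728)
  k2 = (-0.906725, 1.481608)
  → (-0.370008, -1.245887)
0.820000: (-0.370008, -1.245887)
  k1 = (-0.999681, 1.550017)
  predictor → (-0.589938, -0.904883)
  k2 = (-1.314256, 1.310852)
  → (-0.624541, -0.931192)
(x_1(1.04), x_2(1.04)) ≈ (-0.6245, -0.9312)

-0.6245, -0.9312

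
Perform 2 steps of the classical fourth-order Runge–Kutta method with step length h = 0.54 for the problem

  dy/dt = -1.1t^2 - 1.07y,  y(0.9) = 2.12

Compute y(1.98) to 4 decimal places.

RK4: k1 = f(t_n, y_n); k2 = f(t_n + h/2, y_n + (h/2)·k1); k3 = f(t_n + h/2, y_n + (h/2)·k2); k4 = f(t_n + h, y_n + h·k3); y_{n+1} = y_n + (h/6)·(k1 + 2k2 + 2k3 + k4).
t=0.900000, y=2.120000:
  k1 = f(0.900000, 2.120000) = -3.159400
  k2 = f(1.170000, 1.266962) = -2.861439
  k3 = f(1.170000, 1.347411) = -2.947520
  k4 = f(1.440000, 0.528339) = -2.846283
  y ← 2.120000 + (0.54/6)·(k1 + 2k2 + 2k3 + k4) = 0.533876
t=1.440000, y=0.533876:
  k1 = f(1.440000, 0.533876) = -2.852207
  k2 = f(1.710000, -0.236220) = -2.963754
  k3 = f(1.710000, -0.266338) = -2.931528
  k4 = f(1.980000, -1.049150) = -3.189850
  y ← 0.533876 + (0.54/6)·(k1 + 2k2 + 2k3 + k4) = -1.071060
y(1.98) ≈ -1.0711

-1.0711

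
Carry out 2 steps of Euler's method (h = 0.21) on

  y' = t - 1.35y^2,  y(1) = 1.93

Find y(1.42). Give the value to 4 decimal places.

1.0050

Euler: y_{n+1} = y_n + h·f(t_n, y_n).
t=1.000000, y=1.930000: f=-4.028615 → y ← 1.930000 + 0.21·(-4.028615) = 1.083991
t=1.210000, y=1.083991: f=-0.376299 → y ← 1.083991 + 0.21·(-0.376299) = 1.004968
y(1.42) ≈ 1.0050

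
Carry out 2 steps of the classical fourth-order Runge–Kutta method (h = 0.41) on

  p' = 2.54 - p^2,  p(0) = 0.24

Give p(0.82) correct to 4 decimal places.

1.4216

RK4: k1 = f(t_n, p_n); k2 = f(t_n + h/2, p_n + (h/2)·k1); k3 = f(t_n + h/2, p_n + (h/2)·k2); k4 = f(t_n + h, p_n + h·k3); p_{n+1} = p_n + (h/6)·(k1 + 2k2 + 2k3 + k4).
t=0.000000, p=0.240000:
  k1 = f(0.000000, 0.240000) = 2.482400
  k2 = f(0.205000, 0.748892) = 1.979161
  k3 = f(0.205000, 0.645728) = 2.123035
  k4 = f(0.410000, 1.110445) = 1.306913
  p ← 0.240000 + (0.41/6)·(k1 + 2k2 + 2k3 + k4) = 1.059570
t=0.410000, p=1.059570:
  k1 = f(0.410000, 1.059570) = 1.417312
  k2 = f(0.615000, 1.350119) = 0.717179
  k3 = f(0.615000, 1.206592) = 1.084137
  k4 = f(0.820000, 1.504066) = 0.277786
  p ← 1.059570 + (0.41/6)·(k1 + 2k2 + 2k3 + k4) = 1.421581
p(0.82) ≈ 1.4216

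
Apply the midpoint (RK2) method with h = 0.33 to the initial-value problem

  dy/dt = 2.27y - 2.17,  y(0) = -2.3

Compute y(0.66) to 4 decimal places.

Midpoint: k1 = f(t_n, y_n); k2 = f(t_n + h/2, y_n + (h/2)·k1); y_{n+1} = y_n + h·k2.
t=0.000000, y=-2.300000:
  k1 = f(0.000000, -2.300000) = -7.391000
  k2 = f(0.165000, -3.519515) = -10.159299
  y ← -2.300000 + 0.33·(-10.159299) = -5.652569
t=0.330000, y=-5.652569:
  k1 = f(0.330000, -5.652569) = -15.001331
  k2 = f(0.495000, -8.127788) = -20.620079
  y ← -5.652569 + 0.33·(-20.620079) = -12.457195
y(0.66) ≈ -12.4572

-12.4572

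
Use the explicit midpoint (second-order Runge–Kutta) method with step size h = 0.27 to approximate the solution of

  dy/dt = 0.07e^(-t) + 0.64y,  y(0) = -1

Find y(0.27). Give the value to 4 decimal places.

-1.1696

Midpoint: k1 = f(t_n, y_n); k2 = f(t_n + h/2, y_n + (h/2)·k1); y_{n+1} = y_n + h·k2.
t=0.000000, y=-1.000000:
  k1 = f(0.000000, -1.000000) = -0.570000
  k2 = f(0.135000, -1.076950) = -0.628088
  y ← -1.000000 + 0.27·(-0.628088) = -1.169584
y(0.27) ≈ -1.1696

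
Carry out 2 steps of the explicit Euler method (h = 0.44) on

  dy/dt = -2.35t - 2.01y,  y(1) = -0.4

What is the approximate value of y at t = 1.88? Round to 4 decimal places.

Euler: y_{n+1} = y_n + h·f(t_n, y_n).
t=1.000000, y=-0.400000: f=-1.546000 → y ← -0.400000 + 0.44·(-1.546000) = -1.080240
t=1.440000, y=-1.080240: f=-1.212718 → y ← -1.080240 + 0.44·(-1.212718) = -1.613836
y(1.88) ≈ -1.6138

-1.6138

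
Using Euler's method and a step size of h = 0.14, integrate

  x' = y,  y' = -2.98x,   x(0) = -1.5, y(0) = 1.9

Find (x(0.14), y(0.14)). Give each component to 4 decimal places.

-1.2340, 2.5258

Euler on (x,y): x_{n+1} = x_n + h·x', y_{n+1} = y_n + h·y'.
0.000000: (-1.500000, 1.900000); f=(1.900000, 4.470000) → (-1.234000, 2.525800)
(x(0.14), y(0.14)) ≈ (-1.2340, 2.5258)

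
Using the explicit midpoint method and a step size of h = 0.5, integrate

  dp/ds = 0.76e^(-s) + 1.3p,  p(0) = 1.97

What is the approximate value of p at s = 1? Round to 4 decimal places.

Midpoint: k1 = f(s_n, p_n); k2 = f(s_n + h/2, p_n + (h/2)·k1); p_{n+1} = p_n + h·k2.
s=0.000000, p=1.970000:
  k1 = f(0.000000, 1.970000) = 3.321000
  k2 = f(0.250000, 2.800250) = 4.232214
  p ← 1.970000 + 0.5·4.232214 = 4.086107
s=0.500000, p=4.086107:
  k1 = f(0.500000, 4.086107) = 5.772902
  k2 = f(0.750000, 5.529332) = 7.547131
  p ← 4.086107 + 0.5·7.547131 = 7.859672
p(1) ≈ 7.8597

7.8597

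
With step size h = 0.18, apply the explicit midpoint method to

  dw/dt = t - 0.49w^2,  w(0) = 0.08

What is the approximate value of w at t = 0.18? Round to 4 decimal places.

Midpoint: k1 = f(t_n, w_n); k2 = f(t_n + h/2, w_n + (h/2)·k1); w_{n+1} = w_n + h·k2.
t=0.000000, w=0.080000:
  k1 = f(0.000000, 0.080000) = -0.003136
  k2 = f(0.090000, 0.079718) = 0.086886
  w ← 0.080000 + 0.18·0.086886 = 0.095639
w(0.18) ≈ 0.0956

0.0956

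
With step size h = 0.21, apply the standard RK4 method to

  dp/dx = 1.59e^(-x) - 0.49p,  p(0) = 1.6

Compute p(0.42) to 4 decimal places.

RK4: k1 = f(x_n, p_n); k2 = f(x_n + h/2, p_n + (h/2)·k1); k3 = f(x_n + h/2, p_n + (h/2)·k2); k4 = f(x_n + h, p_n + h·k3); p_{n+1} = p_n + (h/6)·(k1 + 2k2 + 2k3 + k4).
x=0.000000, p=1.600000:
  k1 = f(0.000000, 1.600000) = 0.806000
  k2 = f(0.105000, 1.684630) = 0.606047
  k3 = f(0.105000, 1.663635) = 0.616335
  k4 = f(0.210000, 1.729430) = 0.441408
  p ← 1.600000 + (0.21/6)·(k1 + 2k2 + 2k3 + k4) = 1.729226
x=0.210000, p=1.729226:
  k1 = f(0.210000, 1.729226) = 0.441508
  k2 = f(0.315000, 1.775584) = 0.290328
  k3 = f(0.315000, 1.759710) = 0.298106
  k4 = f(0.420000, 1.791828) = 0.166709
  p ← 1.729226 + (0.21/6)·(k1 + 2k2 + 2k3 + k4) = 1.791704
p(0.42) ≈ 1.7917

1.7917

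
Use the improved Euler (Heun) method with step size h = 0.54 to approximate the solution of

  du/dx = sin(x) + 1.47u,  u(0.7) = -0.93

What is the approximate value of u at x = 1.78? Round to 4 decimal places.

-2.2173

Heun: k1 = f(x_n, u_n); k2 = f(x_n + h, u_n + h·k1); u_{n+1} = u_n + (h/2)·(k1 + k2).
x=0.700000, u=-0.930000:
  k1 = f(0.700000, -0.930000) = -0.722882
  k2 = f(1.240000, -1.320356) = -0.995140
  u ← -0.930000 + (0.54/2)·(-0.722882 + (-0.995140)) = -1.393866
x=1.240000, u=-1.393866:
  k1 = f(1.240000, -1.393866) = -1.103199
  k2 = f(1.780000, -1.989594) = -1.946506
  u ← -1.393866 + (0.54/2)·(-1.103199 + (-1.946506)) = -2.217286
u(1.78) ≈ -2.2173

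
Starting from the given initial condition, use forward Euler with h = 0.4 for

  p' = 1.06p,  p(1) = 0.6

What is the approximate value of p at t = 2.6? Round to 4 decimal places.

2.4671

Euler: p_{n+1} = p_n + h·f(t_n, p_n).
t=1.000000, p=0.600000: f=0.636000 → p ← 0.600000 + 0.4·0.636000 = 0.854400
t=1.400000, p=0.854400: f=0.905664 → p ← 0.854400 + 0.4·0.905664 = 1.216666
t=1.800000, p=1.216666: f=1.289666 → p ← 1.216666 + 0.4·1.289666 = 1.732532
t=2.200000, p=1.732532: f=1.836484 → p ← 1.732532 + 0.4·1.836484 = 2.467125
p(2.6) ≈ 2.4671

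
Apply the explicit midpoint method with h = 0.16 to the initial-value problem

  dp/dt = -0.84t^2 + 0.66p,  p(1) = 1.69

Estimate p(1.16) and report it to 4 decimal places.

Midpoint: k1 = f(t_n, p_n); k2 = f(t_n + h/2, p_n + (h/2)·k1); p_{n+1} = p_n + h·k2.
t=1.000000, p=1.690000:
  k1 = f(1.000000, 1.690000) = 0.275400
  k2 = f(1.080000, 1.712032) = 0.150165
  p ← 1.690000 + 0.16·0.150165 = 1.714026
p(1.16) ≈ 1.7140

1.7140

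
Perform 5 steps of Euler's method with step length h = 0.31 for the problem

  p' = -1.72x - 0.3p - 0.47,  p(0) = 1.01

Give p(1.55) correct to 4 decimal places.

Euler: p_{n+1} = p_n + h·f(x_n, p_n).
x=0.000000, p=1.010000: f=-0.773000 → p ← 1.010000 + 0.31·(-0.773000) = 0.770370
x=0.310000, p=0.770370: f=-1.234311 → p ← 0.770370 + 0.31·(-1.234311) = 0.387734
x=0.620000, p=0.387734: f=-1.652720 → p ← 0.387734 + 0.31·(-1.652720) = -0.124610
x=0.930000, p=-0.124610: f=-2.032217 → p ← -0.124610 + 0.31·(-2.032217) = -0.754597
x=1.240000, p=-0.754597: f=-2.376421 → p ← -0.754597 + 0.31·(-2.376421) = -1.491287
p(1.55) ≈ -1.4913

-1.4913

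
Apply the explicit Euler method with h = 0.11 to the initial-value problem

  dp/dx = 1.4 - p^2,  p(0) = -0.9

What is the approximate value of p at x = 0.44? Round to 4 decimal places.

-0.5619

Euler: p_{n+1} = p_n + h·f(x_n, p_n).
x=0.000000, p=-0.900000: f=0.590000 → p ← -0.900000 + 0.11·0.590000 = -0.835100
x=0.110000, p=-0.835100: f=0.702608 → p ← -0.835100 + 0.11·0.702608 = -0.757813
x=0.220000, p=-0.757813: f=0.825719 → p ← -0.757813 + 0.11·0.825719 = -0.666984
x=0.330000, p=-0.666984: f=0.955132 → p ← -0.666984 + 0.11·0.955132 = -0.561919
p(0.44) ≈ -0.5619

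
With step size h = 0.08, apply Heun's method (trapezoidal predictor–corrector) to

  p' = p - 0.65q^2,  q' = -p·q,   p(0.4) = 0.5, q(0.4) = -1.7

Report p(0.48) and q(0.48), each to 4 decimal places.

0.3912, -1.6406

Heun on (p,q): k1 = f(s_n, state_n); k2 = f(s_n + h, state_n + h·k1); state_{n+1} = state_n + (h/2)·(k1 + k2).
0.400000: (0.500000, -1.700000)
  k1 = (-1.378500, 0.850000)
  predictor → (0.389720, -1.632000)
  k2 = (-1.341506, 0.636023)
  → (0.391200, -1.640559)
(p(0.48), q(0.48)) ≈ (0.3912, -1.6406)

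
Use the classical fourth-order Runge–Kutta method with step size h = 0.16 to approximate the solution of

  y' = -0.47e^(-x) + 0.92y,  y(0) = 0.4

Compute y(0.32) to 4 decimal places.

RK4: k1 = f(x_n, y_n); k2 = f(x_n + h/2, y_n + (h/2)·k1); k3 = f(x_n + h/2, y_n + (h/2)·k2); k4 = f(x_n + h, y_n + h·k3); y_{n+1} = y_n + (h/6)·(k1 + 2k2 + 2k3 + k4).
x=0.000000, y=0.400000:
  k1 = f(0.000000, 0.400000) = -0.102000
  k2 = f(0.080000, 0.391840) = -0.073372
  k3 = f(0.080000, 0.394130) = -0.071265
  k4 = f(0.160000, 0.388598) = -0.042998
  y ← 0.400000 + (0.16/6)·(k1 + 2k2 + 2k3 + k4) = 0.388419
x=0.160000, y=0.388419:
  k1 = f(0.160000, 0.388419) = -0.043162
  k2 = f(0.240000, 0.384966) = -0.015546
  k3 = f(0.240000, 0.387176) = -0.013513
  k4 = f(0.320000, 0.386257) = 0.014067
  y ← 0.388419 + (0.16/6)·(k1 + 2k2 + 2k3 + k4) = 0.386094
y(0.32) ≈ 0.3861

0.3861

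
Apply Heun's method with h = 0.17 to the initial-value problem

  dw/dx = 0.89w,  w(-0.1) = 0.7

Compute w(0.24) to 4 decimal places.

0.9464

Heun: k1 = f(x_n, w_n); k2 = f(x_n + h, w_n + h·k1); w_{n+1} = w_n + (h/2)·(k1 + k2).
x=-0.100000, w=0.700000:
  k1 = f(-0.100000, 0.700000) = 0.623000
  k2 = f(0.070000, 0.805910) = 0.717260
  w ← 0.700000 + (0.17/2)·(0.623000 + 0.717260) = 0.813922
x=0.070000, w=0.813922:
  k1 = f(0.070000, 0.813922) = 0.724391
  k2 = f(0.240000, 0.937069) = 0.833991
  w ← 0.813922 + (0.17/2)·(0.724391 + 0.833991) = 0.946385
w(0.24) ≈ 0.9464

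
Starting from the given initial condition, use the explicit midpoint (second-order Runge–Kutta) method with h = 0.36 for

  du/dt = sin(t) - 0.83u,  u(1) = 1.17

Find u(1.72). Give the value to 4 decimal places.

1.1726

Midpoint: k1 = f(t_n, u_n); k2 = f(t_n + h/2, u_n + (h/2)·k1); u_{n+1} = u_n + h·k2.
t=1.000000, u=1.170000:
  k1 = f(1.000000, 1.170000) = -0.129629
  k2 = f(1.180000, 1.146667) = -0.027127
  u ← 1.170000 + 0.36·(-0.027127) = 1.160234
t=1.360000, u=1.160234:
  k1 = f(1.360000, 1.160234) = 0.014870
  k2 = f(1.540000, 1.162911) = 0.034310
  u ← 1.160234 + 0.36·0.034310 = 1.172586
u(1.72) ≈ 1.1726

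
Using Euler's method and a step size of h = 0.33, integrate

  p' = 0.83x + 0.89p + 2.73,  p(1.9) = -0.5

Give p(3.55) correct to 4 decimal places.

12.0963

Euler: p_{n+1} = p_n + h·f(x_n, p_n).
x=1.900000, p=-0.500000: f=3.862000 → p ← -0.500000 + 0.33·3.862000 = 0.774460
x=2.230000, p=0.774460: f=5.270169 → p ← 0.774460 + 0.33·5.270169 = 2.513616
x=2.560000, p=2.513616: f=7.091918 → p ← 2.513616 + 0.33·7.091918 = 4.853949
x=2.890000, p=4.853949: f=9.448715 → p ← 4.853949 + 0.33·9.448715 = 7.972025
x=3.220000, p=7.972025: f=12.497702 → p ← 7.972025 + 0.33·12.497702 = 12.096266
p(3.55) ≈ 12.0963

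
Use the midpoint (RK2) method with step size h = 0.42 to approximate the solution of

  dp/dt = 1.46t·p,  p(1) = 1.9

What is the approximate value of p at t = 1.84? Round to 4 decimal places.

Midpoint: k1 = f(t_n, p_n); k2 = f(t_n + h/2, p_n + (h/2)·k1); p_{n+1} = p_n + h·k2.
t=1.000000, p=1.900000:
  k1 = f(1.000000, 1.900000) = 2.774000
  k2 = f(1.210000, 2.482540) = 4.385655
  p ← 1.900000 + 0.42·4.385655 = 3.741975
t=1.420000, p=3.741975:
  k1 = f(1.420000, 3.741975) = 7.757863
  k2 = f(1.630000, 5.371126) = 12.782207
  p ← 3.741975 + 0.42·12.782207 = 9.110502
p(1.84) ≈ 9.1105

9.1105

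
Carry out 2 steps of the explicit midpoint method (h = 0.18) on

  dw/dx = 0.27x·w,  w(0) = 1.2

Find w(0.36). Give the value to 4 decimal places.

1.2211

Midpoint: k1 = f(x_n, w_n); k2 = f(x_n + h/2, w_n + (h/2)·k1); w_{n+1} = w_n + h·k2.
x=0.000000, w=1.200000:
  k1 = f(0.000000, 1.200000) = 0.000000
  k2 = f(0.090000, 1.200000) = 0.029160
  w ← 1.200000 + 0.18·0.029160 = 1.205249
x=0.180000, w=1.205249:
  k1 = f(0.180000, 1.205249) = 0.058575
  k2 = f(0.270000, 1.210521) = 0.088247
  w ← 1.205249 + 0.18·0.088247 = 1.221133
w(0.36) ≈ 1.2211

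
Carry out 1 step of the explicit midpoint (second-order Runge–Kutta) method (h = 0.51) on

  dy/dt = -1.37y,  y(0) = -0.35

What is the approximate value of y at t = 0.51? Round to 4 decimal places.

Midpoint: k1 = f(t_n, y_n); k2 = f(t_n + h/2, y_n + (h/2)·k1); y_{n+1} = y_n + h·k2.
t=0.000000, y=-0.350000:
  k1 = f(0.000000, -0.350000) = 0.479500
  k2 = f(0.255000, -0.227727) = 0.311987
  y ← -0.350000 + 0.51·0.311987 = -0.190887
y(0.51) ≈ -0.1909

-0.1909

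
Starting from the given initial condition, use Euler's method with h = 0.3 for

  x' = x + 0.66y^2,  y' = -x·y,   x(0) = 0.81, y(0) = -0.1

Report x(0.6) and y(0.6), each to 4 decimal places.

1.3726, -0.0517

Euler on (x,y): x_{n+1} = x_n + h·x', y_{n+1} = y_n + h·y'.
0.000000: (0.810000, -0.100000); f=(0.816600, 0.081000) → (1.054980, -0.075700)
0.300000: (1.054980, -0.075700); f=(1.058762, 0.079862) → (1.372609, -0.051741)
(x(0.6), y(0.6)) ≈ (1.3726, -0.0517)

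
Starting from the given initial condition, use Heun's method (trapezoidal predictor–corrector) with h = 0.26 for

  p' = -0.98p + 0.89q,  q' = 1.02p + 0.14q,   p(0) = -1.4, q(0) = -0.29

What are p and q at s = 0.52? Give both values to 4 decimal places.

-1.0951, -0.9652

Heun on (p,q): k1 = f(s_n, state_n); k2 = f(s_n + h, state_n + h·k1); state_{n+1} = state_n + (h/2)·(k1 + k2).
0.000000: (-1.400000, -0.290000)
  k1 = (1.113900, -1.468600)
  predictor → (-1.110386, -0.671836)
  k2 = (0.490244, -1.226651)
  → (-1.191461, -0.640383)
0.260000: (-1.191461, -0.640383)
  k1 = (0.597692, -1.304944)
  predictor → (-1.036061, -0.979668)
  k2 = (0.143436, -1.193936)
  → (-1.095115, -0.965237)
(p(0.52), q(0.52)) ≈ (-1.0951, -0.9652)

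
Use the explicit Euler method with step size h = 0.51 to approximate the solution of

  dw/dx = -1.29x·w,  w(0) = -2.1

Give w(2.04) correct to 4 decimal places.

0.0030

Euler: w_{n+1} = w_n + h·f(x_n, w_n).
x=0.000000, w=-2.100000: f=0.000000 → w ← -2.100000 + 0.51·0.000000 = -2.100000
x=0.510000, w=-2.100000: f=1.381590 → w ← -2.100000 + 0.51·1.381590 = -1.395389
x=1.020000, w=-1.395389: f=1.836053 → w ← -1.395389 + 0.51·1.836053 = -0.459002
x=1.530000, w=-0.459002: f=0.905932 → w ← -0.459002 + 0.51·0.905932 = 0.003023
w(2.04) ≈ 0.0030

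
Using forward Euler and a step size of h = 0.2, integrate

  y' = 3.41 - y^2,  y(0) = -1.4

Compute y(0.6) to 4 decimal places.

Euler: y_{n+1} = y_n + h·f(t_n, y_n).
t=0.000000, y=-1.400000: f=1.450000 → y ← -1.400000 + 0.2·1.450000 = -1.110000
t=0.200000, y=-1.110000: f=2.177900 → y ← -1.110000 + 0.2·2.177900 = -0.674420
t=0.400000, y=-0.674420: f=2.955158 → y ← -0.674420 + 0.2·2.955158 = -0.083388
y(0.6) ≈ -0.0834

-0.0834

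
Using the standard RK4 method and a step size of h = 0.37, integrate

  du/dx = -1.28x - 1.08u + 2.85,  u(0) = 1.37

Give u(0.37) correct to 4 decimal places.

RK4: k1 = f(x_n, u_n); k2 = f(x_n + h/2, u_n + (h/2)·k1); k3 = f(x_n + h/2, u_n + (h/2)·k2); k4 = f(x_n + h, u_n + h·k3); u_{n+1} = u_n + (h/6)·(k1 + 2k2 + 2k3 + k4).
x=0.000000, u=1.370000:
  k1 = f(0.000000, 1.370000) = 1.370400
  k2 = f(0.185000, 1.623524) = 0.859794
  k3 = f(0.185000, 1.529062) = 0.961813
  k4 = f(0.370000, 1.725871) = 0.512459
  u ← 1.370000 + (0.37/6)·(k1 + 2k2 + 2k3 + k4) = 1.710775
u(0.37) ≈ 1.7108

1.7108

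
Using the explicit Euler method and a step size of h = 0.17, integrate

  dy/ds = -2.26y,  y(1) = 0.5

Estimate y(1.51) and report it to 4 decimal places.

Euler: y_{n+1} = y_n + h·f(s_n, y_n).
s=1.000000, y=0.500000: f=-1.130000 → y ← 0.500000 + 0.17·(-1.130000) = 0.307900
s=1.170000, y=0.307900: f=-0.695854 → y ← 0.307900 + 0.17·(-0.695854) = 0.189605
s=1.340000, y=0.189605: f=-0.428507 → y ← 0.189605 + 0.17·(-0.428507) = 0.116759
y(1.51) ≈ 0.1168

0.1168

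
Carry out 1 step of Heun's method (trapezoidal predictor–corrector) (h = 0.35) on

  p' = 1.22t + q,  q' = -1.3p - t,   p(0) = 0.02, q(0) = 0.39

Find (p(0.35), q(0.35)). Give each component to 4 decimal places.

Heun on (p,q): k1 = f(t_n, state_n); k2 = f(t_n + h, state_n + h·k1); state_{n+1} = state_n + (h/2)·(k1 + k2).
0.000000: (0.020000, 0.390000)
  k1 = (0.390000, -0.026000)
  predictor → (0.156500, 0.380900)
  k2 = (0.807900, -0.553450)
  → (0.229633, 0.288596)
(p(0.35), q(0.35)) ≈ (0.2296, 0.2886)

0.2296, 0.2886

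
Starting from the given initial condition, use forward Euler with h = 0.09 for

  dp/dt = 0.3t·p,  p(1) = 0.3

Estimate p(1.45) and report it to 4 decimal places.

0.3509

Euler: p_{n+1} = p_n + h·f(t_n, p_n).
t=1.000000, p=0.300000: f=0.090000 → p ← 0.300000 + 0.09·0.090000 = 0.308100
t=1.090000, p=0.308100: f=0.100749 → p ← 0.308100 + 0.09·0.100749 = 0.317167
t=1.180000, p=0.317167: f=0.112277 → p ← 0.317167 + 0.09·0.112277 = 0.327272
t=1.270000, p=0.327272: f=0.124691 → p ← 0.327272 + 0.09·0.124691 = 0.338495
t=1.360000, p=0.338495: f=0.138106 → p ← 0.338495 + 0.09·0.138106 = 0.350924
p(1.45) ≈ 0.3509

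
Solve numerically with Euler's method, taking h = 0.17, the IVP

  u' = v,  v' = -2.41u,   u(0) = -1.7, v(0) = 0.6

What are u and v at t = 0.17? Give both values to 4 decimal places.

Euler on (u,v): u_{n+1} = u_n + h·u', v_{n+1} = v_n + h·v'.
0.000000: (-1.700000, 0.600000); f=(0.600000, 4.097000) → (-1.598000, 1.296490)
(u(0.17), v(0.17)) ≈ (-1.5980, 1.2965)

-1.5980, 1.2965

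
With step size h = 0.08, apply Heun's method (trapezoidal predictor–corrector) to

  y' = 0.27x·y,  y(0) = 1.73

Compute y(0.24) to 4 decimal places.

1.7435

Heun: k1 = f(x_n, y_n); k2 = f(x_n + h, y_n + h·k1); y_{n+1} = y_n + (h/2)·(k1 + k2).
x=0.000000, y=1.730000:
  k1 = f(0.000000, 1.730000) = 0.000000
  k2 = f(0.080000, 1.730000) = 0.037368
  y ← 1.730000 + (0.08/2)·(0.000000 + 0.037368) = 1.731495
x=0.080000, y=1.731495:
  k1 = f(0.080000, 1.731495) = 0.037400
  k2 = f(0.160000, 1.734487) = 0.074930
  y ← 1.731495 + (0.08/2)·(0.037400 + 0.074930) = 1.735988
x=0.160000, y=1.735988:
  k1 = f(0.160000, 1.735988) = 0.074995
  k2 = f(0.240000, 1.741987) = 0.112881
  y ← 1.735988 + (0.08/2)·(0.074995 + 0.112881) = 1.743503
y(0.24) ≈ 1.7435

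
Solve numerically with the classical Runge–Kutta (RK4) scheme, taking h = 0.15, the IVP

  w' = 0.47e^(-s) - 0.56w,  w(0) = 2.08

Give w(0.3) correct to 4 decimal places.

RK4: k1 = f(s_n, w_n); k2 = f(s_n + h/2, w_n + (h/2)·k1); k3 = f(s_n + h/2, w_n + (h/2)·k2); k4 = f(s_n + h, w_n + h·k3); w_{n+1} = w_n + (h/6)·(k1 + 2k2 + 2k3 + k4).
s=0.000000, w=2.080000:
  k1 = f(0.000000, 2.080000) = -0.694800
  k2 = f(0.075000, 2.027890) = -0.699579
  k3 = f(0.075000, 2.027532) = -0.699378
  k4 = f(0.150000, 1.975093) = -0.701519
  w ← 2.080000 + (0.15/6)·(k1 + 2k2 + 2k3 + k4) = 1.975144
s=0.150000, w=1.975144:
  k1 = f(0.150000, 1.975144) = -0.701548
  k2 = f(0.225000, 1.922528) = -0.701313
  k3 = f(0.225000, 1.922546) = -0.701323
  k4 = f(0.300000, 1.869946) = -0.698985
  w ← 1.975144 + (0.15/6)·(k1 + 2k2 + 2k3 + k4) = 1.869999
w(0.3) ≈ 1.8700

1.8700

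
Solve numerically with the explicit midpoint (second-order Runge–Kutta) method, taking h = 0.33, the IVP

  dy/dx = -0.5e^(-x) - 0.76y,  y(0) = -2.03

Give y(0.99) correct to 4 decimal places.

-1.1669

Midpoint: k1 = f(x_n, y_n); k2 = f(x_n + h/2, y_n + (h/2)·k1); y_{n+1} = y_n + h·k2.
x=0.000000, y=-2.030000:
  k1 = f(0.000000, -2.030000) = 1.042800
  k2 = f(0.165000, -1.857938) = 0.988086
  y ← -2.030000 + 0.33·0.988086 = -1.703932
x=0.330000, y=-1.703932:
  k1 = f(0.330000, -1.703932) = 0.935526
  k2 = f(0.495000, -1.549570) = 0.872888
  y ← -1.703932 + 0.33·0.872888 = -1.415879
x=0.660000, y=-1.415879:
  k1 = f(0.660000, -1.415879) = 0.817642
  k2 = f(0.825000, -1.280968) = 0.754418
  y ← -1.415879 + 0.33·0.754418 = -1.166921
y(0.99) ≈ -1.1669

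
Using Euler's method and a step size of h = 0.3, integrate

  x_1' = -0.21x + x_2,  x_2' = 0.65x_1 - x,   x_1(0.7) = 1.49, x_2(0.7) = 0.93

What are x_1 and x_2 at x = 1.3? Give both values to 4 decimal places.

1.9651, 1.0469

Euler on (x_1,x_2): x_1_{n+1} = x_1_n + h·x_1', x_2_{n+1} = x_2_n + h·x_2'.
0.700000: (1.490000, 0.930000); f=(0.783000, 0.268500) → (1.724900, 1.010550)
1.000000: (1.724900, 1.010550); f=(0.800550, 0.121185) → (1.965065, 1.046906)
(x_1(1.3), x_2(1.3)) ≈ (1.9651, 1.0469)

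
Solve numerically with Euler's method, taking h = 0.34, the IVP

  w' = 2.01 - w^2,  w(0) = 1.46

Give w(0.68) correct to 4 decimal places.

1.4178

Euler: w_{n+1} = w_n + h·f(x_n, w_n).
x=0.000000, w=1.460000: f=-0.121600 → w ← 1.460000 + 0.34·(-0.121600) = 1.418656
x=0.340000, w=1.418656: f=-0.002585 → w ← 1.418656 + 0.34·(-0.002585) = 1.417777
w(0.68) ≈ 1.4178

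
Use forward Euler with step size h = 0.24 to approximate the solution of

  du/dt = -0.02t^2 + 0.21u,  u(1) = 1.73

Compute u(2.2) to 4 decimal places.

2.1528

Euler: u_{n+1} = u_n + h·f(t_n, u_n).
t=1.000000, u=1.730000: f=0.343300 → u ← 1.730000 + 0.24·0.343300 = 1.812392
t=1.240000, u=1.812392: f=0.349850 → u ← 1.812392 + 0.24·0.349850 = 1.896356
t=1.480000, u=1.896356: f=0.354427 → u ← 1.896356 + 0.24·0.354427 = 1.981419
t=1.720000, u=1.981419: f=0.356930 → u ← 1.981419 + 0.24·0.356930 = 2.067082
t=1.960000, u=2.067082: f=0.357255 → u ← 2.067082 + 0.24·0.357255 = 2.152823
u(2.2) ≈ 2.1528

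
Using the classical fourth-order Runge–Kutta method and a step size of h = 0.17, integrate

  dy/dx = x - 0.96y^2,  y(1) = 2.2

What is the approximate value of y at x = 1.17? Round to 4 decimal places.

RK4: k1 = f(x_n, y_n); k2 = f(x_n + h/2, y_n + (h/2)·k1); k3 = f(x_n + h/2, y_n + (h/2)·k2); k4 = f(x_n + h, y_n + h·k3); y_{n+1} = y_n + (h/6)·(k1 + 2k2 + 2k3 + k4).
x=1.000000, y=2.200000:
  k1 = f(1.000000, 2.200000) = -3.646400
  k2 = f(1.085000, 1.890056) = -2.344419
  k3 = f(1.085000, 2.000724) = -2.757782
  k4 = f(1.170000, 1.731177) = -1.707095
  y ← 2.200000 + (0.17/6)·(k1 + 2k2 + 2k3 + k4) = 1.759193
y(1.17) ≈ 1.7592

1.7592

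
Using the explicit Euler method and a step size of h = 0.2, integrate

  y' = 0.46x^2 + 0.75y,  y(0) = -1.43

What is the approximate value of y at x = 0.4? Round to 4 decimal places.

Euler: y_{n+1} = y_n + h·f(x_n, y_n).
x=0.000000, y=-1.430000: f=-1.072500 → y ← -1.430000 + 0.2·(-1.072500) = -1.644500
x=0.200000, y=-1.644500: f=-1.214975 → y ← -1.644500 + 0.2·(-1.214975) = -1.887495
y(0.4) ≈ -1.8875

-1.8875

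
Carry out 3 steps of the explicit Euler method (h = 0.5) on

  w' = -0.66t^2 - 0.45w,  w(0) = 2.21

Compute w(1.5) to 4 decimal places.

Euler: w_{n+1} = w_n + h·f(t_n, w_n).
t=0.000000, w=2.210000: f=-0.994500 → w ← 2.210000 + 0.5·(-0.994500) = 1.712750
t=0.500000, w=1.712750: f=-0.935737 → w ← 1.712750 + 0.5·(-0.935737) = 1.244881
t=1.000000, w=1.244881: f=-1.220197 → w ← 1.244881 + 0.5·(-1.220197) = 0.634783
w(1.5) ≈ 0.6348

0.6348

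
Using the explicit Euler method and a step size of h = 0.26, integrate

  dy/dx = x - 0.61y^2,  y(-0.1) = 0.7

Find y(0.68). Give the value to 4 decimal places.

0.6371

Euler: y_{n+1} = y_n + h·f(x_n, y_n).
x=-0.100000, y=0.700000: f=-0.398900 → y ← 0.700000 + 0.26·(-0.398900) = 0.596286
x=0.160000, y=0.596286: f=-0.056890 → y ← 0.596286 + 0.26·(-0.056890) = 0.581495
x=0.420000, y=0.581495: f=0.213737 → y ← 0.581495 + 0.26·0.213737 = 0.637066
y(0.68) ≈ 0.6371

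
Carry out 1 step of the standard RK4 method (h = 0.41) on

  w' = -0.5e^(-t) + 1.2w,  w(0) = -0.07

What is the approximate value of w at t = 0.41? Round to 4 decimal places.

-0.3354

RK4: k1 = f(t_n, w_n); k2 = f(t_n + h/2, w_n + (h/2)·k1); k3 = f(t_n + h/2, w_n + (h/2)·k2); k4 = f(t_n + h, w_n + h·k3); w_{n+1} = w_n + (h/6)·(k1 + 2k2 + 2k3 + k4).
t=0.000000, w=-0.070000:
  k1 = f(0.000000, -0.070000) = -0.584000
  k2 = f(0.205000, -0.189720) = -0.634988
  k3 = f(0.205000, -0.200172) = -0.647531
  k4 = f(0.410000, -0.335488) = -0.734410
  w ← -0.070000 + (0.41/6)·(k1 + 2k2 + 2k3 + k4) = -0.335369
w(0.41) ≈ -0.3354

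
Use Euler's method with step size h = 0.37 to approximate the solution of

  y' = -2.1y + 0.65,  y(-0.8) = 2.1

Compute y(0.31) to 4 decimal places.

0.3294

Euler: y_{n+1} = y_n + h·f(x_n, y_n).
x=-0.800000, y=2.100000: f=-3.760000 → y ← 2.100000 + 0.37·(-3.760000) = 0.708800
x=-0.430000, y=0.708800: f=-0.838480 → y ← 0.708800 + 0.37·(-0.838480) = 0.398562
x=-0.060000, y=0.398562: f=-0.186981 → y ← 0.398562 + 0.37·(-0.186981) = 0.329379
y(0.31) ≈ 0.3294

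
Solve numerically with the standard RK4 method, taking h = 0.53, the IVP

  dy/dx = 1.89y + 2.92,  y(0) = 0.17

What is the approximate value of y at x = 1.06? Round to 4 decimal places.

RK4: k1 = f(x_n, y_n); k2 = f(x_n + h/2, y_n + (h/2)·k1); k3 = f(x_n + h/2, y_n + (h/2)·k2); k4 = f(x_n + h, y_n + h·k3); y_{n+1} = y_n + (h/6)·(k1 + 2k2 + 2k3 + k4).
x=0.000000, y=0.170000:
  k1 = f(0.000000, 0.170000) = 3.241300
  k2 = f(0.265000, 1.028944) = 4.864705
  k3 = f(0.265000, 1.459147) = 5.677788
  k4 = f(0.530000, 3.179227) = 8.928740
  y ← 0.170000 + (0.53/6)·(k1 + 2k2 + 2k3 + k4) = 3.107527
x=0.530000, y=3.107527:
  k1 = f(0.530000, 3.107527) = 8.793226
  k2 = f(0.795000, 5.437732) = 13.197314
  k3 = f(0.795000, 6.604815) = 15.403101
  k4 = f(1.060000, 11.271171) = 24.222513
  y ← 3.107527 + (0.53/6)·(k1 + 2k2 + 2k3 + k4) = 11.076658
y(1.06) ≈ 11.0767

11.0767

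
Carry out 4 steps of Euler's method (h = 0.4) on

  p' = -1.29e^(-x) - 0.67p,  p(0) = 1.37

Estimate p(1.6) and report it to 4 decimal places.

-0.3195

Euler: p_{n+1} = p_n + h·f(x_n, p_n).
x=0.000000, p=1.370000: f=-2.207900 → p ← 1.370000 + 0.4·(-2.207900) = 0.486840
x=0.400000, p=0.486840: f=-1.190896 → p ← 0.486840 + 0.4·(-1.190896) = 0.010482
x=0.800000, p=0.010482: f=-0.586657 → p ← 0.010482 + 0.4·(-0.586657) = -0.224181
x=1.200000, p=-0.224181: f=-0.238339 → p ← -0.224181 + 0.4·(-0.238339) = -0.319517
p(1.6) ≈ -0.3195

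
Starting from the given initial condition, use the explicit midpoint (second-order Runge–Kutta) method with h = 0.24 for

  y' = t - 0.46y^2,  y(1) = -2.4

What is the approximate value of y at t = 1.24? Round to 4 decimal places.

Midpoint: k1 = f(t_n, y_n); k2 = f(t_n + h/2, y_n + (h/2)·k1); y_{n+1} = y_n + h·k2.
t=1.000000, y=-2.400000:
  k1 = f(1.000000, -2.400000) = -1.649600
  k2 = f(1.120000, -2.597952) = -1.984703
  y ← -2.400000 + 0.24·(-1.984703) = -2.876329
y(1.24) ≈ -2.8763

-2.8763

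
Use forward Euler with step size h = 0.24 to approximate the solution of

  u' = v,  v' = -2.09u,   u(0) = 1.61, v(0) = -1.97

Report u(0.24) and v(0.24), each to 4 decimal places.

Euler on (u,v): u_{n+1} = u_n + h·u', v_{n+1} = v_n + h·v'.
0.000000: (1.610000, -1.970000); f=(-1.970000, -3.364900) → (1.137200, -2.777576)
(u(0.24), v(0.24)) ≈ (1.1372, -2.7776)

1.1372, -2.7776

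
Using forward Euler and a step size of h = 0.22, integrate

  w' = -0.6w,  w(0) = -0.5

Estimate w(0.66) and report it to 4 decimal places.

-0.3270

Euler: w_{n+1} = w_n + h·f(s_n, w_n).
s=0.000000, w=-0.500000: f=0.300000 → w ← -0.500000 + 0.22·0.300000 = -0.434000
s=0.220000, w=-0.434000: f=0.260400 → w ← -0.434000 + 0.22·0.260400 = -0.376712
s=0.440000, w=-0.376712: f=0.226027 → w ← -0.376712 + 0.22·0.226027 = -0.326986
w(0.66) ≈ -0.3270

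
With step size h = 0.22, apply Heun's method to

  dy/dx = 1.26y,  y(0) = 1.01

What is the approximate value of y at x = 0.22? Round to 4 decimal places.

Heun: k1 = f(x_n, y_n); k2 = f(x_n + h, y_n + h·k1); y_{n+1} = y_n + (h/2)·(k1 + k2).
x=0.000000, y=1.010000:
  k1 = f(0.000000, 1.010000) = 1.272600
  k2 = f(0.220000, 1.289972) = 1.625365
  y ← 1.010000 + (0.22/2)·(1.272600 + 1.625365) = 1.328776
y(0.22) ≈ 1.3288

1.3288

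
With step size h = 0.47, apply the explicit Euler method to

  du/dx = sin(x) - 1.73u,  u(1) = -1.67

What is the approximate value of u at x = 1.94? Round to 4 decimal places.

0.4832

Euler: u_{n+1} = u_n + h·f(x_n, u_n).
x=1.000000, u=-1.670000: f=3.730571 → u ← -1.670000 + 0.47·3.730571 = 0.083368
x=1.470000, u=0.083368: f=0.850697 → u ← 0.083368 + 0.47·0.850697 = 0.483196
u(1.94) ≈ 0.4832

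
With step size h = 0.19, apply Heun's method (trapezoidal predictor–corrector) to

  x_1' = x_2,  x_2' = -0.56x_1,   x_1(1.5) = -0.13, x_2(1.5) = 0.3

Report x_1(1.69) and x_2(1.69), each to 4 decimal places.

-0.0717, 0.3108

Heun on (x_1,x_2): k1 = f(x_n, state_n); k2 = f(x_n + h, state_n + h·k1); state_{n+1} = state_n + (h/2)·(k1 + k2).
1.500000: (-0.130000, 0.300000)
  k1 = (0.300000, 0.072800)
  predictor → (-0.073000, 0.313832)
  k2 = (0.313832, 0.040880)
  → (-0.071686, 0.310800)
(x_1(1.69), x_2(1.69)) ≈ (-0.0717, 0.3108)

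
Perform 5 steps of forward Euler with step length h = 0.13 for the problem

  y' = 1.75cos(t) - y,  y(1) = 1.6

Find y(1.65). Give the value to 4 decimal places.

1.0316

Euler: y_{n+1} = y_n + h·f(t_n, y_n).
t=1.000000, y=1.600000: f=-0.654471 → y ← 1.600000 + 0.13·(-0.654471) = 1.514919
t=1.130000, y=1.514919: f=-0.768264 → y ← 1.514919 + 0.13·(-0.768264) = 1.415044
t=1.260000, y=1.415044: f=-0.879865 → y ← 1.415044 + 0.13·(-0.879865) = 1.300662
t=1.390000, y=1.300662: f=-0.985989 → y ← 1.300662 + 0.13·(-0.985989) = 1.172483
t=1.520000, y=1.172483: f=-1.083628 → y ← 1.172483 + 0.13·(-1.083628) = 1.031612
y(1.65) ≈ 1.0316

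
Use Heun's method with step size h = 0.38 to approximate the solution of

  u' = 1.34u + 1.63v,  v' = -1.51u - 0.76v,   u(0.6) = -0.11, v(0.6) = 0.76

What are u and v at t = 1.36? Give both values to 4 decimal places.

0.8776, 0.0612

Heun on (u,v): k1 = f(t_n, state_n); k2 = f(t_n + h, state_n + h·k1); state_{n+1} = state_n + (h/2)·(k1 + k2).
0.600000: (-0.110000, 0.760000)
  k1 = (1.091400, -0.411500)
  predictor → (0.304732, 0.603630)
  k2 = (1.392258, -0.918904)
  → (0.361895, 0.507223)
0.980000: (0.361895, 0.507223)
  k1 = (1.311713, -0.931951)
  predictor → (0.860346, 0.153082)
  k2 = (1.402387, -1.415465)
  → (0.877574, 0.061214)
(u(1.36), v(1.36)) ≈ (0.8776, 0.0612)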